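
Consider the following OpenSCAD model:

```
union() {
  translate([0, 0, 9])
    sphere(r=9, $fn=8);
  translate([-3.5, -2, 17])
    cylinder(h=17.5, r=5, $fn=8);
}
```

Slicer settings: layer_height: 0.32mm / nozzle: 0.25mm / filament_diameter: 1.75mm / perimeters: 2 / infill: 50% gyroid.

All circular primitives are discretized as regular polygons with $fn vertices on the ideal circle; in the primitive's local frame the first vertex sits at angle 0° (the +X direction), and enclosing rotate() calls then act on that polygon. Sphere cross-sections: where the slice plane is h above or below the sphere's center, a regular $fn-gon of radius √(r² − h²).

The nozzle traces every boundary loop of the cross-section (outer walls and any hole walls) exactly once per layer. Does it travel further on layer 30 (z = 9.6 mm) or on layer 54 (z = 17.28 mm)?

layer 30 (z = 9.6 mm)

Layer 30 (z = 9.6): the r=9 sphere slices to a regular 8-gon of circumradius 8.980 (√(r²−h²) with h=0.6 from center) (perimeter = 2·8·8.980·sin(180°/8) = 54.98 mm); the cylinder at (-3.5, -2) is not intersected at this z (z outside [17, 34.5]); Combining (union): only the r=9 sphere is present, so the union is just that shape — boundary = 54.98 mm. So its perimeter = 54.98 mm. Layer 54 (z = 17.28): the sphere: section is a regular 8-gon, circumradius = √(r²−h²) = √(9²−8.28²) = 3.527 (perimeter = 2·8·3.527·sin(180°/8) = 21.60 mm); the cylinder at (-3.5, -2): section is a regular 8-gon, circumradius r=5 (perimeter = 2·8·5.000·sin(180°/8) = 30.61 mm); Combining (union): the regions partially overlap (shared area 19.57 mm²), so the edge portions inside another operand are dropped and the merged outline is re-measured after clipping — boundary = 35.23 mm. So its perimeter = 35.23 mm. Layer 30 is larger (54.98 vs 35.23 mm).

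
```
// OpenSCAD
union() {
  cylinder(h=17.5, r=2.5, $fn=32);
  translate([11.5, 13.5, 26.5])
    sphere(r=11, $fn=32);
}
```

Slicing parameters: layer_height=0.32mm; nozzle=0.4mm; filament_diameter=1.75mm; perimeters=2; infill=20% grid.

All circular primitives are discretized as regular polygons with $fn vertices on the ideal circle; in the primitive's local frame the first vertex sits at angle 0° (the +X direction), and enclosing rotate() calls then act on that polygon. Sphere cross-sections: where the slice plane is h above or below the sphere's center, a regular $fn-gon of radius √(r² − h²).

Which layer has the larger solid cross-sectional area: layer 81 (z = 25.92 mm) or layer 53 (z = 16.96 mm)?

layer 81 (z = 25.92 mm)

Layer 81 (z = 25.92): the cylinder does not reach this height (z outside [0, 17.5]); the r=11 sphere at (11.5, 13.5) slices to a regular 32-gon of circumradius 10.985 (√(r²−h²) with h=0.58 from center) (area = (32/2)·10.985²·sin(360°/32) = 376.64 mm²); Taking the union: only the r=11 sphere at (11.5, 13.5) is present, so the union is just that shape — area = 376.64 mm². So its area = 376.64 mm². Layer 53 (z = 16.96): the cylinder: section is a regular 32-gon, circumradius r=2.5 (area = (32/2)·2.500²·sin(360°/32) = 19.51 mm²); the sphere at (11.5, 13.5): section is a regular 32-gon, circumradius = √(r²−h²) = √(11²−9.54²) = 5.476 (area = (32/2)·5.476²·sin(360°/32) = 93.61 mm²); Merging all regions: the 2 present regions are separate (no shared area or edge), so areas and boundary lengths simply add and each stays a separate island — area = 113.12 mm². So its area = 113.12 mm². Layer 81 is larger (376.64 vs 113.12 mm²).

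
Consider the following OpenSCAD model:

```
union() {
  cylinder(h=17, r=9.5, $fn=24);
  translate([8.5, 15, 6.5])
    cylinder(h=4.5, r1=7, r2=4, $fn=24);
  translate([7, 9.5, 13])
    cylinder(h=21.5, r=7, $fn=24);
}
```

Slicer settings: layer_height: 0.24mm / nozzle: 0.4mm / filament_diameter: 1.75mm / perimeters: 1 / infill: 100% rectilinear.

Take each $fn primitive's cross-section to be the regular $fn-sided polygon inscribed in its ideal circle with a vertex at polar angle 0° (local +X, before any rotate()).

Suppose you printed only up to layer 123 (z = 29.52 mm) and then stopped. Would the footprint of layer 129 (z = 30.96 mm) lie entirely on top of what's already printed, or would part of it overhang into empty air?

Compare the two slices. At z = 29.52: the cylinder does not reach this height (z outside [0, 17]); the cone at (8.5, 15) is absent (z outside [6.5, 11]); the r=7 cylinder at (7, 9.5) gives a regular 24-gon of circumradius 7 (constant along its height) (area = (24/2)·7.000²·sin(360°/24) = 152.19 mm²); Merging all regions: only the r=7 cylinder at (7, 9.5) is present, so the union is just that shape — area = 152.19 mm². At z = 30.96: the cylinder is absent (z outside [0, 17]); the cone at (8.5, 15) is absent (z outside [6.5, 11]); the r=7 cylinder at (7, 9.5) contributes a regular 24-gon of circumradius 7 (area = (24/2)·7.000²·sin(360°/24) = 152.19 mm²); Combining (union): only the r=7 cylinder at (7, 9.5) is present, so the union is just that shape — area = 152.19 mm². Checking containment: the cross-section at z = 30.96 is a subset of the cross-section at z = 29.52.

entirely on top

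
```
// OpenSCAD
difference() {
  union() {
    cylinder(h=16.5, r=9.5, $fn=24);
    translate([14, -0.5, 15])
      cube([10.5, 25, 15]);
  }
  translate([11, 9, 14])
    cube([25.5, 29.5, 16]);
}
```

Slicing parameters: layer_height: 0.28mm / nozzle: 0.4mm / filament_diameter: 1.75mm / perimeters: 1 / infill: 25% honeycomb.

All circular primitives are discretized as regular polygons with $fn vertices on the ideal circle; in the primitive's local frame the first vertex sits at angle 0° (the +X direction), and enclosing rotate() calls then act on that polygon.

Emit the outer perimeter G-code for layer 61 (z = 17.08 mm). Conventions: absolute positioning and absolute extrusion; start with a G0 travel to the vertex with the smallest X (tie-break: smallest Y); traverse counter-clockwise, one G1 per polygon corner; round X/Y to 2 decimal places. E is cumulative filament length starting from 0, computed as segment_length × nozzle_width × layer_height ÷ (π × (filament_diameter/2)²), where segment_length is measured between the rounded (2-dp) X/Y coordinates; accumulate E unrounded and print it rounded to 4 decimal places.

At z = 17.08 mm: the cylinder is not intersected at this z (z outside [0, 16.5]); the 10.5×25 cube at (14, -0.5) contributes its full rectangle; Taking the union: only the 10.5×25 cube at (14, -0.5) is present, so the union is just that shape — 1 connected region; the cube at (11, 9) is present — its section is the full 25.5×29.5 rectangle; Taking the first minus the rest: starting from that combined region, the 25.5×29.5 cube at (11, 9) partially overlaps it — only the 162.75 mm² overlap (of its 752.25 mm²) is removed, clipping the outline — 1 connected region. The outline is a single polygon with 4 vertices. Extrusion per mm of travel: 0.4 × 0.28 / (π × 0.875²) = 0.046564. Accumulating E over each segment gives final E = 1.8626.

G0 X14.00 Y-0.50 Z17.08
G1 X24.50 Y-0.50 E0.4889
G1 X24.50 Y9.00 E0.9313
G1 X14.00 Y9.00 E1.4202
G1 X14.00 Y-0.50 E1.8626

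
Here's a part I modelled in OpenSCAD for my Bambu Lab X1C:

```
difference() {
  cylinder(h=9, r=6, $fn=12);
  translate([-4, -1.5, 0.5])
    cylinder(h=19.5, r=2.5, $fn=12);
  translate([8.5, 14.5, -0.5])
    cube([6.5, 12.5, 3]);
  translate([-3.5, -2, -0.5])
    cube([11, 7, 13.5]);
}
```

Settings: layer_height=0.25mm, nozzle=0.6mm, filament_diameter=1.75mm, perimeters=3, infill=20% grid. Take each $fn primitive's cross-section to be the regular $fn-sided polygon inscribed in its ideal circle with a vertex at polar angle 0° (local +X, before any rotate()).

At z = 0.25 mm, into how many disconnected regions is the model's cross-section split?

At z = 0.25 mm: the cylinder: section is a regular 12-gon, circumradius r=6; the cylinder at (-4, -1.5) is not intersected at this z (z outside [0.5, 20]); the cube at (8.5, 14.5) is present — its section is the full 6.5×12.5 rectangle; the 11×7 cube at (-3.5, -2) contributes its full rectangle; After the difference (first − rest): starting from the r=6 cylinder, the 6.5×12.5 cube at (8.5, 14.5) misses the remaining region (no effect); the 11×7 cube at (-3.5, -2) partially overlaps it — only the 61.10 mm² overlap (of its 77.00 mm²) is removed, clipping the outline — 2 connected regions. The result has 2 disconnected regions.

2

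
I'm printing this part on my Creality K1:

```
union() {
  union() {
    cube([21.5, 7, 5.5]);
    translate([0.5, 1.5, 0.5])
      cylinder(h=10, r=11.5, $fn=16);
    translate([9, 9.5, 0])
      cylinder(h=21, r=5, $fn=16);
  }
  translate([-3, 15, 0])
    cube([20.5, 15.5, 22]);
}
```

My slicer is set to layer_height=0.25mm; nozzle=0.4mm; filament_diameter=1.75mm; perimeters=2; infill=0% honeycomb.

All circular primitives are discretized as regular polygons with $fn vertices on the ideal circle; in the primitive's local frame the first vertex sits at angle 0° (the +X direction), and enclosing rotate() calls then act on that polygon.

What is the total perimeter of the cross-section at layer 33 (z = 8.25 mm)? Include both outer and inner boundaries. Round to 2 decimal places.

152.19 mm

At z = 8.25 mm: the cube is not intersected at this z (z outside [0, 5.5]); the cylinder at (0.5, 1.5): section is a regular 16-gon, circumradius r=11.5 (perimeter = 2·16·11.500·sin(180°/16) = 71.79 mm); the r=5 cylinder at (9, 9.5) gives a regular 16-gon of circumradius 5 (constant along its height) (perimeter = 2·16·5.000·sin(180°/16) = 31.21 mm); Taking the union: the regions partially overlap (shared area 31.75 mm²), so the edge portions inside another operand are dropped and the merged outline is re-measured after clipping — boundary = 80.19 mm; the cube at (-3, 15) (footprint 20.5×15.5) is included at this height (perimeter 72.00 mm); Combining (union): the 2 present regions are separate (no shared area or edge), so areas and boundary lengths simply add and each stays a separate island — boundary = 152.19 mm. Overall, the cross-section has 2 separate islands. Total boundary length (outer) = 152.19 mm.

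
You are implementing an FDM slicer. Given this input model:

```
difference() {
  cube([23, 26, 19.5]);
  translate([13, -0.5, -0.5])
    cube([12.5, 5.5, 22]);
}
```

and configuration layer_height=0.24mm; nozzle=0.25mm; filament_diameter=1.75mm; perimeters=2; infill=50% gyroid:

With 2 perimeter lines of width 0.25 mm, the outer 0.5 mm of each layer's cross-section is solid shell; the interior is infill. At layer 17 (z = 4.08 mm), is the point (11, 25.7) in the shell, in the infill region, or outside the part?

At z = 4.08 mm: the 23×26 cube contributes its full rectangle; the cube at (13, -0.5) is present — its section is the full 12.5×5.5 rectangle; After the difference (first − rest): starting from the 23×26 cube, the 12.5×5.5 cube at (13, -0.5) partially overlaps it — only the 50.00 mm² overlap (of its 68.75 mm²) is removed, clipping the outline — 1 connected region. Overall, the cross-section is a single solid region. The nearest boundary edge runs (0.00, 26.00)→(23.00, 26.00); distance from the point to it = 0.30 mm. The point is inside the cross-section, 0.30 mm from the nearest boundary — within the 0.5 mm shell band (2 × 0.25).

shell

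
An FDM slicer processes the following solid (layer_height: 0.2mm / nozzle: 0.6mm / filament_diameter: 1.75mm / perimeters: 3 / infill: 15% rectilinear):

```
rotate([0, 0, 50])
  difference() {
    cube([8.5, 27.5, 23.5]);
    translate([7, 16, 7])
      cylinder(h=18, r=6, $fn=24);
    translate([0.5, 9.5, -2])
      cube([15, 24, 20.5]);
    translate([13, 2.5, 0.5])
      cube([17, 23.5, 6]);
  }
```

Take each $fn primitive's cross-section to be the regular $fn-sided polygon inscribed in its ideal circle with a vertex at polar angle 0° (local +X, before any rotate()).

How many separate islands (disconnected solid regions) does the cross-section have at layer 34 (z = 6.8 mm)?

At z = 6.8 mm: the 8.5×27.5 cube contributes its full rectangle; the cylinder at (7, 16) is absent (z outside [7, 25]); the cube at (0.5, 9.5) is present — its section is the full 15×24 rectangle; the cube at (13, 2.5) does not reach this height (z outside [0.5, 6.5]); Taking the first minus the rest: starting from the 8.5×27.5 cube, the 15×24 cube at (0.5, 9.5) partially overlaps it — only the 144.00 mm² overlap (of its 360.00 mm²) is removed, clipping the outline — 1 connected region; (rotated 50° about Z; rotation is an isometry so areas/perimeters/island counts are preserved). Overall, the cross-section is a single solid region. Island count = 1.

1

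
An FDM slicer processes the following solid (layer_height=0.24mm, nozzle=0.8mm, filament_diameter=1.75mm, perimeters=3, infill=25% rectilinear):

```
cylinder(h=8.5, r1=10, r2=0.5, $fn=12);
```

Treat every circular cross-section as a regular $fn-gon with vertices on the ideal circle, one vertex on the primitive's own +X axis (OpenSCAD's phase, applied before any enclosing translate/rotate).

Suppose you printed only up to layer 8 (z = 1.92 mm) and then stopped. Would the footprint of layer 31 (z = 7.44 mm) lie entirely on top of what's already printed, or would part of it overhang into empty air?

Compare the two slices. At z = 1.92: the cone (r1=10→r2=0.5) has section circumradius 7.854 here — a regular 12-gon (area = (12/2)·7.854²·sin(360°/12) = 185.06 mm²). At z = 7.44: the cone: at t=0.875 of its height the radius interpolates to r₁+(r₂−r₁)t = 1.685, giving a regular 12-gon of that circumradius (area = (12/2)·1.685²·sin(360°/12) = 8.51 mm²). Checking containment: the cross-section at z = 7.44 is a subset of the cross-section at z = 1.92.

entirely on top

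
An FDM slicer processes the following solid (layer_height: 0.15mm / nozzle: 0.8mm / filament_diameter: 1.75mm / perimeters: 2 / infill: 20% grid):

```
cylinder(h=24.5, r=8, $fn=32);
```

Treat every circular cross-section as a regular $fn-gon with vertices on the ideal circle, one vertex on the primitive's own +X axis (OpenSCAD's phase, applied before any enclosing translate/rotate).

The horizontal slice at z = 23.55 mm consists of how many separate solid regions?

At z = 23.55 mm: the r=8 cylinder contributes a regular 32-gon of circumradius 8. The result has 1 disconnected region.

1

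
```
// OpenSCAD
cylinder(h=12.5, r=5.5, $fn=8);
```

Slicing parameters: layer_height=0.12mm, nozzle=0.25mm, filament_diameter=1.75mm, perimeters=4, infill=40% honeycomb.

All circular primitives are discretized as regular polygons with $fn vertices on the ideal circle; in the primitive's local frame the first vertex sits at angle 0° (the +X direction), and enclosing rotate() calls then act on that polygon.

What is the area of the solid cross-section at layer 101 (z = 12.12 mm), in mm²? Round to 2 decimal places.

At z = 12.12 mm: the cylinder: section is a regular 8-gon, circumradius r=5.5 (area = (8/2)·5.500²·sin(360°/8) = 85.56 mm²). Overall, the cross-section is a single solid region. Net area = 85.56 mm².

85.56 mm²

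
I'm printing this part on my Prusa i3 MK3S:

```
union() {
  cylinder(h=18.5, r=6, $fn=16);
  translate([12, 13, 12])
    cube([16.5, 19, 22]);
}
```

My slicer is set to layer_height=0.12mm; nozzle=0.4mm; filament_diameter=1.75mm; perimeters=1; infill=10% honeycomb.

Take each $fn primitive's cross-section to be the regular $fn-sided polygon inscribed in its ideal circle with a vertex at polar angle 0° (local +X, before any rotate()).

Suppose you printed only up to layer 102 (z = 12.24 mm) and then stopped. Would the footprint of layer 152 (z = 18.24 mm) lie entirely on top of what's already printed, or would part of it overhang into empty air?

Compare the two slices. At z = 12.24: the cylinder: section is a regular 16-gon, circumradius r=6 (area = (16/2)·6.000²·sin(360°/16) = 110.21 mm²); the 16.5×19 cube at (12, 13) contributes its full rectangle (area 313.50 mm²); Merging all regions: the 2 present regions are separate (no shared area or edge), so areas and boundary lengths simply add and each stays a separate island — area = 423.71 mm². At z = 18.24: the r=6 cylinder contributes a regular 16-gon of circumradius 6 (area = (16/2)·6.000²·sin(360°/16) = 110.21 mm²); the cube at (12, 13) is present — its section is the full 16.5×19 rectangle (area 313.50 mm²); Combining (union): the 2 present regions are separate (no shared area or edge), so areas and boundary lengths simply add and each stays a separate island — area = 423.71 mm². Checking containment: the cross-section at z = 18.24 is a subset of the cross-section at z = 12.24.

entirely on top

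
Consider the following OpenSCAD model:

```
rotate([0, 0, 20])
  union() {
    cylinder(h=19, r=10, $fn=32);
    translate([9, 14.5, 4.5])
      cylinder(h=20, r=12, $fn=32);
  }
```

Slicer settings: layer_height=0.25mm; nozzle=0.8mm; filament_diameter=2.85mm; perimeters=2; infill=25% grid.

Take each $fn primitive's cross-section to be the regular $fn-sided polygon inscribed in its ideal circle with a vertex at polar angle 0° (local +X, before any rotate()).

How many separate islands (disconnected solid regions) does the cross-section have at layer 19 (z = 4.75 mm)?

1

At z = 4.75 mm: the r=10 cylinder contributes a regular 32-gon of circumradius 10; the cylinder at (9, 14.5): section is a regular 32-gon, circumradius r=12; Taking the union: the regions partially overlap (shared area 45.49 mm²), so overlapping operands fuse into one piece — 1 connected region; (rotated 20° about Z; rotation is an isometry so areas/perimeters/island counts are preserved). Overall, the cross-section is a single solid region. Island count = 1.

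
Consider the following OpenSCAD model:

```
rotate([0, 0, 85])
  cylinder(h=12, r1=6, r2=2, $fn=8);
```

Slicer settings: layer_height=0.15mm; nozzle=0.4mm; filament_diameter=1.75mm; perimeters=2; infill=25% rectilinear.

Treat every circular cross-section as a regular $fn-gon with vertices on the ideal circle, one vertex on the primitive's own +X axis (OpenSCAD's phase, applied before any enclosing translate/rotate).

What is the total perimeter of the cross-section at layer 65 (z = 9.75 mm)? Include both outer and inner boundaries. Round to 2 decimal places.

At z = 9.75 mm: the cone (r1=6→r2=2) has section circumradius 2.750 here — a regular 8-gon (perimeter = 2·8·2.750·sin(180°/8) = 16.84 mm); (rotated 85° about Z; rotation is an isometry so areas/perimeters/island counts are preserved). Overall, the cross-section is a single solid region. Total boundary length (outer) = 16.84 mm.

16.84 mm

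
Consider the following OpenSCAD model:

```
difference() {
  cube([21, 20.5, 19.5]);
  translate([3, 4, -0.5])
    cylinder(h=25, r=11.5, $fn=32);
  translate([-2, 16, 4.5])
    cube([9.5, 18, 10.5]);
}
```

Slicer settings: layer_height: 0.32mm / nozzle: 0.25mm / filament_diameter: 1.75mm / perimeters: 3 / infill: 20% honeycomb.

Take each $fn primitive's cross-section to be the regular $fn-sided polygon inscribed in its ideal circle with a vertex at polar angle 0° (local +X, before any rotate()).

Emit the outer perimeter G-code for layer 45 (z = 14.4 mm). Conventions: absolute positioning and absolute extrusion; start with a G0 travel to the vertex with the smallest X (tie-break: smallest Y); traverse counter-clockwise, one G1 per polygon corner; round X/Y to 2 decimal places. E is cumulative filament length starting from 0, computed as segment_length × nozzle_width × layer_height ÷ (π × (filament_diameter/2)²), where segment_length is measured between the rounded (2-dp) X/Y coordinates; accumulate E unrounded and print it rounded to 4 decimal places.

G0 X0.00 Y15.05 Z14.40
G1 X0.76 Y15.28 E0.0264
G1 X3.00 Y15.50 E0.1013
G1 X5.24 Y15.28 E0.1761
G1 X7.40 Y14.62 E0.2513
G1 X9.39 Y13.56 E0.3262
G1 X11.13 Y12.13 E0.4012
G1 X12.56 Y10.39 E0.4761
G1 X13.62 Y8.40 E0.5511
G1 X14.28 Y6.24 E0.6262
G1 X14.50 Y4.00 E0.7010
G1 X14.28 Y1.76 E0.7759
G1 X13.75 Y0.00 E0.8370
G1 X21.00 Y0.00 E1.0782
G1 X21.00 Y20.50 E1.7600
G1 X7.50 Y20.50 E2.2090
G1 X7.50 Y16.00 E2.3587
G1 X0.00 Y16.00 E2.6081
G1 X0.00 Y15.05 E2.6397

At z = 14.4 mm: the cube is present — its section is the full 21×20.5 rectangle; the r=11.5 cylinder at (3, 4) contributes a regular 32-gon of circumradius 11.5; the cube at (-2, 16) is present — its section is the full 9.5×18 rectangle; After the difference (first − rest): starting from the 21×20.5 cube, the r=11.5 cylinder at (3, 4) partially overlaps it — only the 194.10 mm² overlap (of its 412.81 mm²) is removed, clipping the outline; the 9.5×18 cube at (-2, 16) partially overlaps it — only the 33.75 mm² overlap (of its 171.00 mm²) is removed, clipping the outline — 1 connected region. The outline is a single polygon with 18 vertices. Extrusion per mm of travel: 0.25 × 0.32 / (π × 0.875²) = 0.033260. Accumulating E over each segment gives final E = 2.6397.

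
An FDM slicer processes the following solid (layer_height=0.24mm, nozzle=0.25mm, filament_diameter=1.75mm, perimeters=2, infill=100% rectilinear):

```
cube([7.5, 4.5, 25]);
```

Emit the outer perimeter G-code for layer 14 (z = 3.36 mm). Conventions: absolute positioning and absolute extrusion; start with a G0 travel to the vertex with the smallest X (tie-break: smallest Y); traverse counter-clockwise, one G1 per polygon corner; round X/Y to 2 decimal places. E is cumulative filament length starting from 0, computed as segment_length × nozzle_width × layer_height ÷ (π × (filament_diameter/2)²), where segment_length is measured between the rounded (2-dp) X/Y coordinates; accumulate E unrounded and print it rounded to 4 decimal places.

G0 X0.00 Y0.00 Z3.36
G1 X7.50 Y0.00 E0.1871
G1 X7.50 Y4.50 E0.2993
G1 X0.00 Y4.50 E0.4864
G1 X0.00 Y0.00 E0.5987

At z = 3.36 mm: the 7.5×4.5 cube contributes its full rectangle. The outline is a single polygon with 4 vertices. Extrusion per mm of travel: 0.25 × 0.24 / (π × 0.875²) = 0.024945. Accumulating E over each segment gives final E = 0.5987.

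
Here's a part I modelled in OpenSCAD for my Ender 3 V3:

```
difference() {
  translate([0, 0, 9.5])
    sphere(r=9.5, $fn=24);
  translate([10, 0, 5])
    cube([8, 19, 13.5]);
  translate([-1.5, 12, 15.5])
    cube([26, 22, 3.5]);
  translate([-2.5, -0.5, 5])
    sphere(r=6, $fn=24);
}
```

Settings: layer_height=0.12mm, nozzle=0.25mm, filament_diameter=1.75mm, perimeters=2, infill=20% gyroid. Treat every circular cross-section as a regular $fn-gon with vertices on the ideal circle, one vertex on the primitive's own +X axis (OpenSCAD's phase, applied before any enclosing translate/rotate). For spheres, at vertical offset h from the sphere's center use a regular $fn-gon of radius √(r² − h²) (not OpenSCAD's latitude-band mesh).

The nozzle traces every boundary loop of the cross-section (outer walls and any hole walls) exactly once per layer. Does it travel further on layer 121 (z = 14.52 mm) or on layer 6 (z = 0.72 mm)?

layer 121 (z = 14.52 mm)

Layer 121 (z = 14.52): the r=9.5 sphere slices to a regular 24-gon of circumradius 8.065 (√(r²−h²) with h=5.02 from center) (perimeter = 2·24·8.065·sin(180°/24) = 50.53 mm); the 8×19 cube at (10, 0) contributes its full rectangle (perimeter 54.00 mm); the cube at (-1.5, 12) is absent (z outside [15.5, 19]); the sphere at (-2.5, -0.5) is not intersected at this z (|z−center|=9.520 > r=6); After the difference (first − rest): starting from the r=9.5 sphere, the 8×19 cube at (10, 0) misses the remaining region (no effect) — boundary = 50.53 mm. So its perimeter = 50.53 mm. Layer 6 (z = 0.72): the sphere: section is a regular 24-gon, circumradius = √(r²−h²) = √(9.5²−8.78²) = 3.628 (perimeter = 2·24·3.628·sin(180°/24) = 22.73 mm); the cube at (10, 0) is absent (z outside [5, 18.5]); the cube at (-1.5, 12) is absent (z outside [15.5, 19]); the sphere at (-2.5, -0.5): section is a regular 24-gon, circumradius = √(r²−h²) = √(6²−4.28²) = 4.205 (perimeter = 2·24·4.205·sin(180°/24) = 26.35 mm); Subtracting the remaining from the first: starting from the r=9.5 sphere, the r=6 sphere at (-2.5, -0.5) partially overlaps it — only the 27.87 mm² overlap (of its 54.92 mm²) is removed, clipping the outline — boundary = 20.80 mm. So its perimeter = 20.80 mm. Layer 121 is larger (50.53 vs 20.80 mm).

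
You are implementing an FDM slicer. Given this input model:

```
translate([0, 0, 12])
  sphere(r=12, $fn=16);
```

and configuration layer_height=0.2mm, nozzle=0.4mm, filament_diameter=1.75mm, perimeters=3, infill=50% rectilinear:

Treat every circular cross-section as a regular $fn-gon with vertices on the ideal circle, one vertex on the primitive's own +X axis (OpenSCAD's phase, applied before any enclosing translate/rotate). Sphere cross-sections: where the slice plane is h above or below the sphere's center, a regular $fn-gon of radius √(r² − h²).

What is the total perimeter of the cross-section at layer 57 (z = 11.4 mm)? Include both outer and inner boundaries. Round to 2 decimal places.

74.82 mm

At z = 11.4 mm: the sphere: section is a regular 16-gon, circumradius = √(r²−h²) = √(12²−0.6²) = 11.985 (perimeter = 2·16·11.985·sin(180°/16) = 74.82 mm). Overall, the cross-section is a single solid region. Total boundary length (outer) = 74.82 mm.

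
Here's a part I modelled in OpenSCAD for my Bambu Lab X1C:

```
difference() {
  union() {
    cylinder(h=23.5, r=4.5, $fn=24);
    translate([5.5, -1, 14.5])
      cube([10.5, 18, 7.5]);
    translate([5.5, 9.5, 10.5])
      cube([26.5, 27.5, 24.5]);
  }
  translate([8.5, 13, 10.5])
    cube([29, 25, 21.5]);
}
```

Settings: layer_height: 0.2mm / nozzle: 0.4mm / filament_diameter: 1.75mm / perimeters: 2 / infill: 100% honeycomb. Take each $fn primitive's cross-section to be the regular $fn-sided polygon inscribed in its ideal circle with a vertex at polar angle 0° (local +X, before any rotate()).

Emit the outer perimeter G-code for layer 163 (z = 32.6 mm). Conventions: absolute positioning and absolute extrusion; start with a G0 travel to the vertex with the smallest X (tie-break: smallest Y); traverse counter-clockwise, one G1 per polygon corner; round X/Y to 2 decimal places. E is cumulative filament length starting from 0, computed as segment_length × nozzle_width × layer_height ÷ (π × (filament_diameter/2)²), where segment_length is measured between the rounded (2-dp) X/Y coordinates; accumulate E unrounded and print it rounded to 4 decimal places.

At z = 32.6 mm: the cylinder is not intersected at this z (z outside [0, 23.5]); the cube at (5.5, -1) is absent (z outside [14.5, 22]); the cube at (5.5, 9.5) is present — its section is the full 26.5×27.5 rectangle; Combining (union): only the 26.5×27.5 cube at (5.5, 9.5) is present, so the union is just that shape — 1 connected region; the cube at (8.5, 13) is not intersected at this z (z outside [10.5, 32]); After the difference (first − rest): none of the subtracted shapes is present at this height, so the result so far is unchanged — 1 connected region. The outline is a single polygon with 4 vertices. Extrusion per mm of travel: 0.4 × 0.2 / (π × 0.875²) = 0.033260. Accumulating E over each segment gives final E = 3.5921.

G0 X5.50 Y9.50 Z32.60
G1 X32.00 Y9.50 E0.8814
G1 X32.00 Y37.00 E1.7960
G1 X5.50 Y37.00 E2.6774
G1 X5.50 Y9.50 E3.5921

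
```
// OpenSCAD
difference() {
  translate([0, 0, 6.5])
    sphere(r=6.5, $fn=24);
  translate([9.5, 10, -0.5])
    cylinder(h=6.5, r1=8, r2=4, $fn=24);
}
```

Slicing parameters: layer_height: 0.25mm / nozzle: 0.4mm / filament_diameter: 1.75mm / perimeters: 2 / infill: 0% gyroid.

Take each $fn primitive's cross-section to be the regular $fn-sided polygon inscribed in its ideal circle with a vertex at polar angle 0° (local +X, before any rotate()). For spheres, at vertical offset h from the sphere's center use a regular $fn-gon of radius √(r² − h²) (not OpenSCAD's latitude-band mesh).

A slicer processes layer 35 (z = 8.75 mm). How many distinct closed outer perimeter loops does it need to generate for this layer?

At z = 8.75 mm: the r=6.5 sphere slices to a regular 24-gon of circumradius 6.098 (√(r²−h²) with h=2.25 from center); the cone at (9.5, 10) is not intersected at this z (z outside [-0.5, 6]); Taking the first minus the rest: none of the subtracted shapes is present at this height, so the r=6.5 sphere is unchanged — 1 connected region. The result has 1 disconnected region.

1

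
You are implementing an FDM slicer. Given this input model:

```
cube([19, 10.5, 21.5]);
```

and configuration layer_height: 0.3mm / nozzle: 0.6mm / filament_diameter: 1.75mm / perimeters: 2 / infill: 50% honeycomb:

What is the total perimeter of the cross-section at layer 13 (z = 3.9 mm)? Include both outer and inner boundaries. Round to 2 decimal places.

59.00 mm

At z = 3.9 mm: the cube is present — its section is the full 19×10.5 rectangle (perimeter 59.00 mm). Overall, the cross-section is a single solid region. Total boundary length (outer) = 59.00 mm.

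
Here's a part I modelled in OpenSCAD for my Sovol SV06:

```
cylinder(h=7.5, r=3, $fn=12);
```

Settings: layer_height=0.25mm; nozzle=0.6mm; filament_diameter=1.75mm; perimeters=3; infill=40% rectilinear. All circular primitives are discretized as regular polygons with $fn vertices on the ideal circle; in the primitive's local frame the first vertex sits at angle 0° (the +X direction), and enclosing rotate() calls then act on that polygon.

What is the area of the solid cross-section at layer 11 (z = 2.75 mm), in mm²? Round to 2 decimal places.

27.00 mm²

At z = 2.75 mm: the r=3 cylinder gives a regular 12-gon of circumradius 3 (constant along its height) (area = (12/2)·3.000²·sin(360°/12) = 27.00 mm²). Overall, the cross-section is a single solid region. Net area = 27.00 mm².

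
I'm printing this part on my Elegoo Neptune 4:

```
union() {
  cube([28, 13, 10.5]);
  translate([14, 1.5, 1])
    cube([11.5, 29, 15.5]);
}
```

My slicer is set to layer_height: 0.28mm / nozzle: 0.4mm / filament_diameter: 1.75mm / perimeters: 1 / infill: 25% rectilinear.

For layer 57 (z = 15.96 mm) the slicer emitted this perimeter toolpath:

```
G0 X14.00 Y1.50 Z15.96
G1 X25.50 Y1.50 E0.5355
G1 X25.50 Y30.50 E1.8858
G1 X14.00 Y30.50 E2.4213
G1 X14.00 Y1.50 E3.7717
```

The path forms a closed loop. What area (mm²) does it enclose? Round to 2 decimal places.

333.50 mm²

Apply the shoelace formula to the sequence of (X, Y) vertices; enclosed area = 333.50 mm².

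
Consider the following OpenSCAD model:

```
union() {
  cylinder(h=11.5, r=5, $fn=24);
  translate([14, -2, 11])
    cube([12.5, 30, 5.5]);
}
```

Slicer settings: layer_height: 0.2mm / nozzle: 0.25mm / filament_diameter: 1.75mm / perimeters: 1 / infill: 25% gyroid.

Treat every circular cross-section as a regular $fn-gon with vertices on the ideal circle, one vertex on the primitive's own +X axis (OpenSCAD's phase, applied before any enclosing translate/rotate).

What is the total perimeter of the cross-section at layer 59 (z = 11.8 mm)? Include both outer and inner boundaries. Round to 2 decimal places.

85.00 mm

At z = 11.8 mm: the cylinder is absent (z outside [0, 11.5]); the 12.5×30 cube at (14, -2) contributes its full rectangle (perimeter 85.00 mm); Taking the union: only the 12.5×30 cube at (14, -2) is present, so the union is just that shape — boundary = 85.00 mm. Overall, the cross-section is a single solid region. Total boundary length (outer) = 85.00 mm.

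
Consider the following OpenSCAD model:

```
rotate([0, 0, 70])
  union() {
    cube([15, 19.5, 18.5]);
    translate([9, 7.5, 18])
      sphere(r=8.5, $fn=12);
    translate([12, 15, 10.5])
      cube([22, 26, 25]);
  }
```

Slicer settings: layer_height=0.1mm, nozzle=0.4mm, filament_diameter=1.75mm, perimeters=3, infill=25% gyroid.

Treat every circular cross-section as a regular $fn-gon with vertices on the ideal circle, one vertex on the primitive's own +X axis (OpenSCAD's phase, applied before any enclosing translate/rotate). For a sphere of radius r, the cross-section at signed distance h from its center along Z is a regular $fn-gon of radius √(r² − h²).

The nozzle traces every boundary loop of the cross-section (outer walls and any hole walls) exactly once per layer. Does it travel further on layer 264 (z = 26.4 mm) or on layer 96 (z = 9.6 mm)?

layer 264 (z = 26.4 mm)

Layer 264 (z = 26.4): the cube is not intersected at this z (z outside [0, 18.5]); the sphere at (9, 7.5): section is a regular 12-gon, circumradius = √(r²−h²) = √(8.5²−8.4²) = 1.300 (perimeter = 2·12·1.300·sin(180°/12) = 8.08 mm); the 22×26 cube at (12, 15) contributes its full rectangle (perimeter 96.00 mm); Merging all regions: the 2 present regions are separate (no shared area or edge), so areas and boundary lengths simply add and each stays a separate island — boundary = 104.08 mm; (rotated 70° about Z; rotation is an isometry so areas/perimeters/island counts are preserved). So its perimeter = 104.08 mm. Layer 96 (z = 9.6): the 15×19.5 cube contributes its full rectangle (perimeter 69.00 mm); the r=8.5 sphere at (9, 7.5) slices to a regular 12-gon of circumradius 1.300 (√(r²−h²) with h=8.4 from center) (perimeter = 2·12·1.300·sin(180°/12) = 8.08 mm); the cube at (12, 15) does not reach this height (z outside [10.5, 35.5]); Merging all regions: the r=8.5 sphere at (9, 7.5) lies entirely inside the 15×19.5 cube, so the union is just the 15×19.5 cube — boundary = 69.00 mm; (rotated 70° about Z; rotation is an isometry so areas/perimeters/island counts are preserved). So its perimeter = 69.00 mm. Layer 264 is larger (104.08 vs 69.00 mm).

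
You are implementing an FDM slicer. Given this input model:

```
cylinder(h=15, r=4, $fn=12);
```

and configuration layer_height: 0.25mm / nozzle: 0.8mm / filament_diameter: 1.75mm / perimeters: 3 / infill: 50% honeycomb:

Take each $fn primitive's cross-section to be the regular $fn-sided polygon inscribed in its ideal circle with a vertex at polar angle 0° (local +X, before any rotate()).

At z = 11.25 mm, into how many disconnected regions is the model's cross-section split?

1

At z = 11.25 mm: the cylinder: section is a regular 12-gon, circumradius r=4. The result has 1 disconnected region.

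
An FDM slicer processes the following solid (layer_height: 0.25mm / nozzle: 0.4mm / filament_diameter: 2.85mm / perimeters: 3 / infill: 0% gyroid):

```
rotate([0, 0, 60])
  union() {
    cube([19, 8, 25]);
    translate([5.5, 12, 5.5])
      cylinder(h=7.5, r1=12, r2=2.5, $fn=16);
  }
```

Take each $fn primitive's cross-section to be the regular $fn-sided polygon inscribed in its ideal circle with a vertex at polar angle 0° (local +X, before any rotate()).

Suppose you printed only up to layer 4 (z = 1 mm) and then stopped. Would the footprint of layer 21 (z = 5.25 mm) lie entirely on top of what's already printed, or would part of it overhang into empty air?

Compare the two slices. At z = 1: the cube is present — its section is the full 19×8 rectangle (area 152.00 mm²); the cone at (5.5, 12) is not intersected at this z (z outside [5.5, 13]); Merging all regions: only the 19×8 cube is present, so the union is just that shape — area = 152.00 mm²; (whole slice rotated 60° about Z — lengths, areas and connectivity unchanged). At z = 5.25: the 19×8 cube contributes its full rectangle (area 152.00 mm²); the cone at (5.5, 12) is not intersected at this z (z outside [5.5, 13]); Merging all regions: only the 19×8 cube is present, so the union is just that shape — area = 152.00 mm²; (whole slice rotated 60° about Z — lengths, areas and connectivity unchanged). Checking containment: the cross-section at z = 5.25 is a subset of the cross-section at z = 1.

entirely on top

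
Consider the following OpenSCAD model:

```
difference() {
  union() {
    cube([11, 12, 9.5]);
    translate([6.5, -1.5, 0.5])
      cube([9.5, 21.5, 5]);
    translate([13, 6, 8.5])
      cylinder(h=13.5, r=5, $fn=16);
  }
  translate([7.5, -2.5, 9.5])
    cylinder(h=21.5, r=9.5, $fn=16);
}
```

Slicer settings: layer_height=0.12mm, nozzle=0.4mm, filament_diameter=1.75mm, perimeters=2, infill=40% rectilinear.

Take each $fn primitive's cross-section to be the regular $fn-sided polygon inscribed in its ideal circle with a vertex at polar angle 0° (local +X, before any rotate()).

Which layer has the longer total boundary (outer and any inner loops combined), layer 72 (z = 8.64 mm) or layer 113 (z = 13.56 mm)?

layer 72 (z = 8.64 mm)

Layer 72 (z = 8.64): the 11×12 cube contributes its full rectangle (perimeter 46.00 mm); the cube at (6.5, -1.5) does not reach this height (z outside [0.5, 5.5]); the r=5 cylinder at (13, 6) contributes a regular 16-gon of circumradius 5 (perimeter = 2·16·5.000·sin(180°/16) = 31.21 mm); Combining (union): the regions partially overlap (shared area 19.07 mm²), so the edge portions inside another operand are dropped and the merged outline is re-measured after clipping — boundary = 56.59 mm; the cylinder at (7.5, -2.5) does not reach this height (z outside [9.5, 31]); After the difference (first − rest): none of the subtracted shapes is present at this height, so that combined region is unchanged — boundary = 56.59 mm. So its perimeter = 56.59 mm. Layer 113 (z = 13.56): the cube is not intersected at this z (z outside [0, 9.5]); the cube at (6.5, -1.5) is not intersected at this z (z outside [0.5, 5.5]); the r=5 cylinder at (13, 6) gives a regular 16-gon of circumradius 5 (constant along its height) (perimeter = 2·16·5.000·sin(180°/16) = 31.21 mm); Merging all regions: only the r=5 cylinder at (13, 6) is present, so the union is just that shape — boundary = 31.21 mm; the cylinder at (7.5, -2.5): section is a regular 16-gon, circumradius r=9.5 (perimeter = 2·16·9.500·sin(180°/16) = 59.31 mm); Taking the first minus the rest: starting from the result so far, the r=9.5 cylinder at (7.5, -2.5) partially overlaps it — only the 26.93 mm² overlap (of its 276.30 mm²) is removed, clipping the outline — boundary = 29.05 mm. So its perimeter = 29.05 mm. Layer 72 is larger (56.59 vs 29.05 mm).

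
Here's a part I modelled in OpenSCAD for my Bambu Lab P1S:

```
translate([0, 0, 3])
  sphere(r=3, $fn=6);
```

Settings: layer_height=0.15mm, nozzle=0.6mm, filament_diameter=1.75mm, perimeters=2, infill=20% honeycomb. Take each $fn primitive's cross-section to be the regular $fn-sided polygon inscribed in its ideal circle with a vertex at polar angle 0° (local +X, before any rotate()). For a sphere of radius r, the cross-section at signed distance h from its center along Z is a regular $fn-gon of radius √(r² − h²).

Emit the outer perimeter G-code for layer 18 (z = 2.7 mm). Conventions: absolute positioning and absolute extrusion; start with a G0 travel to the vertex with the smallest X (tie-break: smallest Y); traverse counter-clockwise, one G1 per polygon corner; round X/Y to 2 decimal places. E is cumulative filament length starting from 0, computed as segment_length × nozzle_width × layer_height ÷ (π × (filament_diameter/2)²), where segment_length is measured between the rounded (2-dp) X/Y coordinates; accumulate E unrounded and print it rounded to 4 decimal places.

At z = 2.7 mm: the sphere: section is a regular 6-gon, circumradius = √(r²−h²) = √(3²−0.3²) = 2.985. The outline is a single polygon with 6 vertices. Extrusion per mm of travel: 0.6 × 0.15 / (π × 0.875²) = 0.037418. Accumulating E over each segment gives final E = 0.6702.

G0 X-2.98 Y0.00 Z2.70
G1 X-1.49 Y-2.59 E0.1118
G1 X1.49 Y-2.59 E0.2233
G1 X2.98 Y0.00 E0.3351
G1 X1.49 Y2.59 E0.4469
G1 X-1.49 Y2.59 E0.5584
G1 X-2.98 Y0.00 E0.6702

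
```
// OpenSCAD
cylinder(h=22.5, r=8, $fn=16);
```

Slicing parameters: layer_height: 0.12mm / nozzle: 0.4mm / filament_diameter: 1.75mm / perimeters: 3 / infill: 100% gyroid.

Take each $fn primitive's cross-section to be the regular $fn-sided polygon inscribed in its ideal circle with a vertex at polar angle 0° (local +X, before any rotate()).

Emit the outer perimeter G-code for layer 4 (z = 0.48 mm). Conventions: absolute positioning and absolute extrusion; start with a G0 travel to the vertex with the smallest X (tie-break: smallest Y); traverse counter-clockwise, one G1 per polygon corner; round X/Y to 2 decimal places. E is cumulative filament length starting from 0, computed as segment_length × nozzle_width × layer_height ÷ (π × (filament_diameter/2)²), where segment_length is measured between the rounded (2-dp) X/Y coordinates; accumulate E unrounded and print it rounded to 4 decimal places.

G0 X-8.00 Y0.00 Z0.48
G1 X-7.39 Y-3.06 E0.0623
G1 X-5.66 Y-5.66 E0.1246
G1 X-3.06 Y-7.39 E0.1869
G1 X0.00 Y-8.00 E0.2492
G1 X3.06 Y-7.39 E0.3114
G1 X5.66 Y-5.66 E0.3738
G1 X7.39 Y-3.06 E0.4361
G1 X8.00 Y0.00 E0.4984
G1 X7.39 Y3.06 E0.5606
G1 X5.66 Y5.66 E0.6229
G1 X3.06 Y7.39 E0.6853
G1 X0.00 Y8.00 E0.7475
G1 X-3.06 Y7.39 E0.8098
G1 X-5.66 Y5.66 E0.8721
G1 X-7.39 Y3.06 E0.9344
G1 X-8.00 Y0.00 E0.9967

At z = 0.48 mm: the r=8 cylinder gives a regular 16-gon of circumradius 8 (constant along its height). The outline is a single polygon with 16 vertices. Extrusion per mm of travel: 0.4 × 0.12 / (π × 0.875²) = 0.019956. Accumulating E over each segment gives final E = 0.9967.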